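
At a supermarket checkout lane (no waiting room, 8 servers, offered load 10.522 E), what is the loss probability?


B(c,a) = (a^c/c!) / Σ_{k=0}^{c} a^k/k!
a^8/8! = 3726.197381
Σ terms (k=0..8): 1.00000 + 10.52200 + 55.35624 + 194.15279 + 510.71892 + 1074.75690 + 1884.76535 + 2833.07157 + 3726.19738 = 10290.541151
B = 3726.197381/10290.541151 = 0.362099

Final: 0.362099


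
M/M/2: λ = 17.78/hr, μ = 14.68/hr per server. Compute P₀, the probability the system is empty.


a = λ/μ = 17.78/14.68 = 1.2112; ρ = a/c = 0.6056
Σ_{k=0}^{1} a^k/k! (terms k=0..1) = 1.00000 + 1.21117 = 2.21117
Tail: a^2/(2!(1−ρ)) = 1.46694/(2·0.3944) = 1.85964
P₀ = 1/(2.21117 + 1.85964) = 1/4.07081 = 0.245651

Final: 0.245651


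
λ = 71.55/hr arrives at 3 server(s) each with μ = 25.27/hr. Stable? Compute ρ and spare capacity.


Total capacity cμ = 3·25.27 = 75.81/hr
ρ = λ/(cμ) = 71.55/75.81 = 0.9438
Stable ⇔ ρ < 1: YES
Spare capacity = cμ − λ = 75.81 − 71.55 = 4.26/hr

Final: ρ = 0.9438; stable; margin = 4.26/hr


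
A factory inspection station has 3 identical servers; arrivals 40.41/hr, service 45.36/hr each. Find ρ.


ρ = λ/(cμ) = 40.41/(3·45.36) = 40.41/136.08 = 0.2970

Final: 0.2970


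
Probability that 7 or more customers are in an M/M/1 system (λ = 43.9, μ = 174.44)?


ρ = 43.9/174.44 = 0.2517
P(N ≥ n) = ρ^n = 0.2517^7 = 0.00006393

Final: 0.00006393


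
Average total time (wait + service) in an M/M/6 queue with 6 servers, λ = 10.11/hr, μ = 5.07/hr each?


a = 1.9941; ρ = 0.3323; P₀ = 0.135941
Lq = P₀·a^c·ρ/(c!(1−ρ)²) = 0.008850
Wq = Lq/λ = 0.008850/10.11 = 0.0008754 hr
W = Wq + 1/μ = 0.0008754 + 0.19724 = 0.19811 hr

Final: 0.19811 hr


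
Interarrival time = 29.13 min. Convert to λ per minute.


λ = 1/(interarrival time) in consistent units.
1 minute = 1 min, so λ = 1/29.13 = 0.03433 per minute

Final: 0.03433 /min


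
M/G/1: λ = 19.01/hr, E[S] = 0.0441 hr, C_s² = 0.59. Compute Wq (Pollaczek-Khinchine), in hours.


ρ = λ·E[S] = 19.01·0.0441 = 0.8383
E[S²] = E[S]²(1+C_s²) = 0.0441²·(1+0.59) = 0.003092
Wq = λ·E[S²]/(2(1−ρ)) = 19.01·0.003092/(2·0.1617) = 0.18181 hr

Final: 0.18181 hr


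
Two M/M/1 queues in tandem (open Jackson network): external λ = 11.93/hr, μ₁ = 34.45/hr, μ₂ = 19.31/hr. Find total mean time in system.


Each node sees arrival rate λ = 11.93/hr (tandem ⇒ throughput preserved).
W₁ = 1/(μ₁−λ) = 1/(34.45−11.93) = 0.04440 hr
W₂ = 1/(μ₂−λ) = 1/(19.31−11.93) = 0.13550 hr
W_total = W₁ + W₂ = 0.04440 + 0.13550 = 0.17991 hr

Final: 0.17991 hr


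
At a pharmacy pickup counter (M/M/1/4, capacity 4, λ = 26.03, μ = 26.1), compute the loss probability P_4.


ρ = λ/μ = 26.03/26.1 = 0.9973
P_K = (1−ρ)ρ^K/(1−ρ^(K+1)) = (0.002682·0.989315)/(1 − 0.986662)
= 0.002653/0.013338 = 0.198927

Final: 0.198927


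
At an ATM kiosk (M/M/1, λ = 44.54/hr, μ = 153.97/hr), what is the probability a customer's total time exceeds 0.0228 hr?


W ~ Exponential(μ−λ) for M/M/1.
μ − λ = 153.97 − 44.54 = 109.4300
P(W > t) = e^{−(μ−λ)t} = e^{−2.4950} = 0.082496

Final: 0.082496


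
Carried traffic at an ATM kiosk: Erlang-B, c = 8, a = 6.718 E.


B(8,6.718) = 0.162600 (Erlang-B)
Carried load = a(1 − B) = 6.718·(1 − 0.162600) = 6.718·0.837400 = 5.6257 E

Final: 5.6257 Erlangs


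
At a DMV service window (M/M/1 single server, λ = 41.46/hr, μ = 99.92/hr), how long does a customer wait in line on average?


ρ = 41.46/99.92 = 0.4149
Wq = ρ/(μ−λ) = 0.4149/(99.92 − 41.46) = 0.4149/58.46 = 0.007098 hr

Final: 0.007098 hr


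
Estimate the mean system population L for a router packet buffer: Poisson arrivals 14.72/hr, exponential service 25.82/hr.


ρ = λ/μ = 14.72/25.82 = 0.5701
L = ρ/(1−ρ) = 0.5701/(1 − 0.5701) = 0.5701/0.4299 = 1.3261

Final: 1.3261


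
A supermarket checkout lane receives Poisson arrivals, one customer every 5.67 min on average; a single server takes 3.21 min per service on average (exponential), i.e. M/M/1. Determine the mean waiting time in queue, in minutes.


λ = 60/5.67 = 10.5820 /hr
μ = 60/3.21 = 18.6916 /hr
ρ = λ/μ = 10.5820/18.6916 = 0.5661
Wq = ρ/(μ−λ) = 0.5661/(18.6916−10.5820) = 0.06981 hr
In minutes: 0.06981·60 = 4.189 min

Final: 4.189 min


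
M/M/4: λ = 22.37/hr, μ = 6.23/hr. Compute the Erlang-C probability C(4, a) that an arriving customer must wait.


a = λ/μ = 3.5907; ρ = a/4 = 0.8977
P₀ = 0.011569 (from M/M/c formula)
C(c,a) = [a^c/(c!(1−ρ))]·P₀ = [166.23090/(24·0.1023)]·0.011569
= 67.68748·0.011569 = 0.783053

Final: 0.783053


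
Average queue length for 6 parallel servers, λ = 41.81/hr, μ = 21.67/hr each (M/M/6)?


a = λ/μ = 1.9294; ρ = a/6 = 0.3216
P₀ = 0.145063
Lq = P₀·a^c·ρ / (c!·(1−ρ)²) = 0.145063·51.58549·0.3216/(720·0.46027)
= 0.007261

Final: 0.007261


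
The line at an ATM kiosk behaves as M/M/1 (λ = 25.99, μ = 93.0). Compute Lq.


ρ = 25.99/93.0 = 0.2795
Lq = ρ²/(1−ρ) = 0.07810/0.7205 = 0.1084

Final: 0.1084


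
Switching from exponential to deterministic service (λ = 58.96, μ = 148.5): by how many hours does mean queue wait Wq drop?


ρ = 58.96/148.5 = 0.3970
Wq(M/M/1) = ρ/(μ−λ) = 0.3970/89.54 = 0.004434 hr
Wq(M/D/1) = ρ/(2(μ−λ)) = 0.002217 hr
Savings = 0.004434 − 0.002217 = 0.002217 hr

Final: 0.002217 hr


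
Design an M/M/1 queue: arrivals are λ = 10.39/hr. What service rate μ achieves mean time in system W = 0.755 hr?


W = 1/(μ−λ) ⇒ μ − λ = 1/W = 1/0.755 = 1.3245
μ = λ + 1/W = 10.39 + 1.3245 = 11.7145 per hr

Final: 11.7145 /hr


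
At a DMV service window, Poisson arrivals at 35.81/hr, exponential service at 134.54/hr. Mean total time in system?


W = 1/(μ−λ) = 1/(134.54 − 35.81) = 1/98.73 = 0.01013 hr

Final: 0.01013 hr


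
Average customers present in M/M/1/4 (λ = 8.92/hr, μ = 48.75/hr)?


ρ = 8.92/48.75 = 0.1830
L = ρ[1 − (K+1)ρ^K + Kρ^(K+1)] / [(1−ρ)(1−ρ^(K+1))]
Numerator: 0.1830·(1 − 5·0.001121 + 4·0.0002051) = 0.182099
Denominator: (0.8170)·(0.999795) = 0.816858
L = 0.182099/0.816858 = 0.2229

Final: 0.2229


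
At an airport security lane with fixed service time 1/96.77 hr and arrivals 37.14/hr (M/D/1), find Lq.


ρ = 37.14/96.77 = 0.3838
M/D/1: Lq = ρ²/(2(1−ρ)) = 0.1473/(2·0.6162) = 0.11952

Final: 0.11952


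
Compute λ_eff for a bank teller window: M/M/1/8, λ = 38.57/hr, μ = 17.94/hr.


ρ = 2.1499; P_K = (1−ρ)ρ^8/(1−ρ^9) = 0.535417
λ_eff = λ(1 − P_K) = 38.57·(1 − 0.535417) = 38.57·0.464583 = 17.9190 /hr

Final: 17.9190 /hr


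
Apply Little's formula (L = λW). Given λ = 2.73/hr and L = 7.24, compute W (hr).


W = L/λ = 7.24/2.73 = 2.6520 hr

Final: 2.6520 hr


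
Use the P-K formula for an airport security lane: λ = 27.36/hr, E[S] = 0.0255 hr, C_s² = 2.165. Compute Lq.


ρ = λ·E[S] = 27.36·0.0255 = 0.6977
Lq = ρ²(1+C_s²)/(2(1−ρ)) = 0.4868·(1+2.165)/(2·0.3023)
= 0.4868·3.1650/0.6046 = 2.54794

Final: 2.54794


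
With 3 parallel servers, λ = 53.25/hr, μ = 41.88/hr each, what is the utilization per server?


ρ = λ/(cμ) = 53.25/(3·41.88) = 53.25/125.64 = 0.4238

Final: 0.4238


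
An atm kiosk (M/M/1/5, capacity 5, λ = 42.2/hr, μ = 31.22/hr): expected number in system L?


ρ = 42.2/31.22 = 1.3517
L = ρ[1 − (K+1)ρ^K + Kρ^(K+1)] / [(1−ρ)(1−ρ^(K+1))]
Numerator: 1.3517·(1 − 6·4.512298 + 5·6.099262) = 5.977916
Denominator: (-0.3517)·(-5.099262) = 1.793398
L = 5.977916/1.793398 = 3.3333

Final: 3.3333


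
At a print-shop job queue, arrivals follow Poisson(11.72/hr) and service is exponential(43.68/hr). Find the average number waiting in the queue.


ρ = 11.72/43.68 = 0.2683
Lq = ρ²/(1−ρ) = 0.07199/0.7317 = 0.09839

Final: 0.09839


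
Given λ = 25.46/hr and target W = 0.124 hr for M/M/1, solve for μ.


W = 1/(μ−λ) ⇒ μ − λ = 1/W = 1/0.124 = 8.0645
μ = λ + 1/W = 25.46 + 8.0645 = 33.5245 per hr

Final: 33.5245 /hr


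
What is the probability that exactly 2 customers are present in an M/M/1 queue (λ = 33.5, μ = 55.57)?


ρ = 33.5/55.57 = 0.6028
P_n = (1−ρ)·ρ^n = (1 − 0.6028)·0.6028^2 = 0.3972·0.363420 = 0.144335

Final: 0.144335


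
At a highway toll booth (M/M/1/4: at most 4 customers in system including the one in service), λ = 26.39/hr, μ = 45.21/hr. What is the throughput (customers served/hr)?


ρ = 0.5837; P_K = (1−ρ)ρ^4/(1−ρ^5) = 0.051842
λ_eff = λ(1 − P_K) = 26.39·(1 − 0.051842) = 26.39·0.948158 = 25.0219 /hr

Final: 25.0219 /hr


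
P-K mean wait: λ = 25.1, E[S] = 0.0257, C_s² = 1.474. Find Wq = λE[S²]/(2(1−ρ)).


ρ = λ·E[S] = 25.1·0.0257 = 0.6451
E[S²] = E[S]²(1+C_s²) = 0.0257²·(1+1.474) = 0.001634
Wq = λ·E[S²]/(2(1−ρ)) = 25.1·0.001634/(2·0.3549) = 0.05778 hr

Final: 0.05778 hr


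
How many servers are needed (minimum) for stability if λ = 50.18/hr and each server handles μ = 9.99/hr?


Stability requires cμ > λ ⇔ c > λ/μ.
λ/μ = 50.18/9.99 = 5.0230
Minimum integer c = ⌊5.0230⌋ + 1 = 6
Check: 6·9.99 = 59.94 > 50.18, while 5·9.99 = 49.95 ≤ 50.18

Final: 6 servers


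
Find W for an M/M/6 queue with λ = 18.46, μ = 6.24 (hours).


a = 2.9583; ρ = 0.4931; P₀ = 0.051111
Lq = P₀·a^c·ρ/(c!(1−ρ)²) = 0.09129
Wq = Lq/λ = 0.09129/18.46 = 0.004945 hr
W = Wq + 1/μ = 0.004945 + 0.16026 = 0.16520 hr

Final: 0.16520 hr


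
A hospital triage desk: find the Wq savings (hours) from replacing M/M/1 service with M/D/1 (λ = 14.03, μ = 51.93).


ρ = 14.03/51.93 = 0.2702
Wq(M/M/1) = ρ/(μ−λ) = 0.2702/37.90 = 0.007129 hr
Wq(M/D/1) = ρ/(2(μ−λ)) = 0.003564 hr
Savings = 0.007129 − 0.003564 = 0.003564 hr

Final: 0.003564 hr


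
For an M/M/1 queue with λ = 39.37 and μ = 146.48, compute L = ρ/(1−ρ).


ρ = λ/μ = 39.37/146.48 = 0.2688
L = ρ/(1−ρ) = 0.2688/(1 − 0.2688) = 0.2688/0.7312 = 0.3676

Final: 0.3676


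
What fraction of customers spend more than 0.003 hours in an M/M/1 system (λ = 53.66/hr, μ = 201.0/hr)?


W ~ Exponential(μ−λ) for M/M/1.
μ − λ = 201.0 − 53.66 = 147.3400
P(W > t) = e^{−(μ−λ)t} = e^{−0.4420} = 0.642737

Final: 0.642737


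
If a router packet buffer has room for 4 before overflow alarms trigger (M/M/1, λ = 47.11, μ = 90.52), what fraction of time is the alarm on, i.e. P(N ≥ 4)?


ρ = 47.11/90.52 = 0.5204
P(N ≥ n) = ρ^n = 0.5204^4 = 0.073363

Final: 0.073363


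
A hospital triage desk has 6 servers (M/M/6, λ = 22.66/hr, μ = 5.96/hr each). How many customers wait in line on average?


a = λ/μ = 3.8020; ρ = a/6 = 0.6337
P₀ = 0.020847
Lq = P₀·a^c·ρ / (c!·(1−ρ)²) = 0.020847·3020.52111·0.6337/(720·0.13420)
= 0.41296

Final: 0.41296


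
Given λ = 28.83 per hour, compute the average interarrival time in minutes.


Mean interarrival time = 1/λ = 1/28.83 hour = 0.03469 hour
In minutes: 0.03469 × 60 = 2.0812 min

Final: 2.0812 min


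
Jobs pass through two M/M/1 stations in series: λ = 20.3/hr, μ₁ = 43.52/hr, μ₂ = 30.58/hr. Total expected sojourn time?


Each node sees arrival rate λ = 20.3/hr (tandem ⇒ throughput preserved).
W₁ = 1/(μ₁−λ) = 1/(43.52−20.3) = 0.04307 hr
W₂ = 1/(μ₂−λ) = 1/(30.58−20.3) = 0.09728 hr
W_total = W₁ + W₂ = 0.04307 + 0.09728 = 0.14034 hr

Final: 0.14034 hr


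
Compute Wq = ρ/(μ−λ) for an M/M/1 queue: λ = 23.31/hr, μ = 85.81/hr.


ρ = 23.31/85.81 = 0.2716
Wq = ρ/(μ−λ) = 0.2716/(85.81 − 23.31) = 0.2716/62.50 = 0.004346 hr

Final: 0.004346 hr


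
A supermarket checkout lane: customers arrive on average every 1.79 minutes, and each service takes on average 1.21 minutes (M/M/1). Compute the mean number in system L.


λ = 60/1.79 = 33.5196 /hr
μ = 60/1.21 = 49.5868 /hr
ρ = λ/μ = 33.5196/49.5868 = 0.6760
L = ρ/(1−ρ) = 0.6760/0.3240 = 2.0862

Final: 2.0862


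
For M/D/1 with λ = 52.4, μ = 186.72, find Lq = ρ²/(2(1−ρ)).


ρ = 52.4/186.72 = 0.2806
M/D/1: Lq = ρ²/(2(1−ρ)) = 0.07876/(2·0.7194) = 0.05474

Final: 0.05474


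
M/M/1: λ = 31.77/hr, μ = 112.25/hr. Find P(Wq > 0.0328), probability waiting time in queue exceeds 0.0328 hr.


ρ = 31.77/112.25 = 0.2830
P(Wq > t) = ρ·e^{−(μ−λ)t} = 0.2830·e^{−2.6397}
= 0.2830·0.071380 = 0.020202

Final: 0.020202


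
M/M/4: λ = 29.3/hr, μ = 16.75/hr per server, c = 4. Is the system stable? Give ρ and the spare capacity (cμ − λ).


Total capacity cμ = 4·16.75 = 67.00/hr
ρ = λ/(cμ) = 29.3/67.00 = 0.4373
Stable ⇔ ρ < 1: YES
Spare capacity = cμ − λ = 67.00 − 29.3 = 37.70/hr

Final: ρ = 0.4373; stable; margin = 37.70/hr


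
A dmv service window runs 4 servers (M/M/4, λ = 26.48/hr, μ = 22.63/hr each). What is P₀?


a = λ/μ = 26.48/22.63 = 1.1701; ρ = a/c = 0.2925
Σ_{k=0}^{3} a^k/k! (terms k=0..3) = 1.00000 + 1.17013 + 0.68460 + 0.26702 = 3.12175
Tail: a^4/(4!(1−ρ)) = 1.87471/(24·0.7075) = 0.11041
P₀ = 1/(3.12175 + 0.11041) = 1/3.23216 = 0.309390

Final: 0.309390


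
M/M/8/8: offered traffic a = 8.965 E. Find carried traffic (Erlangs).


B(8,8.965) = 0.287353 (Erlang-B)
Carried load = a(1 − B) = 8.965·(1 − 0.287353) = 8.965·0.712647 = 6.3889 E

Final: 6.3889 Erlangs


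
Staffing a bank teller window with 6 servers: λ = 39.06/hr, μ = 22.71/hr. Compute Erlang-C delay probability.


a = λ/μ = 1.7199; ρ = a/6 = 0.2867
P₀ = 0.178971 (from M/M/c formula)
C(c,a) = [a^c/(c!(1−ρ))]·P₀ = [25.88753/(720·0.7133)]·0.178971
= 0.05040·0.178971 = 0.009021

Final: 0.009021


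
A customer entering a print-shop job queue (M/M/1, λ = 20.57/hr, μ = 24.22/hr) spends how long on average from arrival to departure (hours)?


W = 1/(μ−λ) = 1/(24.22 − 20.57) = 1/3.65 = 0.2740 hr

Final: 0.2740 hr


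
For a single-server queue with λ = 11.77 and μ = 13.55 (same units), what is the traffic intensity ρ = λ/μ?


ρ = λ/μ = 11.77/13.55 = 0.8686

Final: 0.8686


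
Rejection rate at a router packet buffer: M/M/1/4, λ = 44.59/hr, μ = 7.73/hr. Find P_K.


ρ = λ/μ = 44.59/7.73 = 5.7684
P_K = (1−ρ)ρ^K/(1−ρ^(K+1)) = (-4.7684·1107.214880)/(1 − 6386.896702)
= -5279.681821/-6385.896702 = 0.826772

Final: 0.826772


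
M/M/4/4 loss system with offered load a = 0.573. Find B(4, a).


B(c,a) = (a^c/c!) / Σ_{k=0}^{c} a^k/k!
a^4/4! = 0.004492
Σ terms (k=0..4): 1.00000 + 0.57300 + 0.16416 + 0.03136 + 0.004492 = 1.773012
B = 0.004492/1.773012 = 0.002533

Final: 0.002533


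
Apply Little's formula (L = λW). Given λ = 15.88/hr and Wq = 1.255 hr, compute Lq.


Lq = λWq = 15.88·1.255 = 19.9294

Final: 19.9294


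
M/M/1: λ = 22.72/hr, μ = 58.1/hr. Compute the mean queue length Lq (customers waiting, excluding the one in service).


ρ = 22.72/58.1 = 0.3910
Lq = ρ²/(1−ρ) = 0.1529/0.6090 = 0.2511

Final: 0.2511


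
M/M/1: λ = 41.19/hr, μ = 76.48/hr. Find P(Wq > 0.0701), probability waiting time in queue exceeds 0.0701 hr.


ρ = 41.19/76.48 = 0.5386
P(Wq > t) = ρ·e^{−(μ−λ)t} = 0.5386·e^{−2.4738}
= 0.5386·0.084262 = 0.045381

Final: 0.045381


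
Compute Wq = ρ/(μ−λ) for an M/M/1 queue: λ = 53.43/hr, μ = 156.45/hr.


ρ = 53.43/156.45 = 0.3415
Wq = ρ/(μ−λ) = 0.3415/(156.45 − 53.43) = 0.3415/103.02 = 0.003315 hr

Final: 0.003315 hr


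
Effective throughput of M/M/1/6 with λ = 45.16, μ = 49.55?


ρ = 0.9114; P_K = (1−ρ)ρ^6/(1−ρ^7) = 0.106312
λ_eff = λ(1 − P_K) = 45.16·(1 − 0.106312) = 45.16·0.893688 = 40.3589 /hr

Final: 40.3589 /hr


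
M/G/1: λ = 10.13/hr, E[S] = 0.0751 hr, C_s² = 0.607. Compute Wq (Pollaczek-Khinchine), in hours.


ρ = λ·E[S] = 10.13·0.0751 = 0.7608
E[S²] = E[S]²(1+C_s²) = 0.0751²·(1+0.607) = 0.009063
Wq = λ·E[S²]/(2(1−ρ)) = 10.13·0.009063/(2·0.2392) = 0.19189 hr

Final: 0.19189 hr


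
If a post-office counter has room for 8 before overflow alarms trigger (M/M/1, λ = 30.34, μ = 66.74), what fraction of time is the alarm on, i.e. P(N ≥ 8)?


ρ = 30.34/66.74 = 0.4546
P(N ≥ n) = ρ^n = 0.4546^8 = 0.001824

Final: 0.001824


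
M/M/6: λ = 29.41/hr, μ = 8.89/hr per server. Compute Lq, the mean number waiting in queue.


a = λ/μ = 3.3082; ρ = a/6 = 0.5514
P₀ = 0.035504
Lq = P₀·a^c·ρ / (c!·(1−ρ)²) = 0.035504·1310.86987·0.5514/(720·0.20127)
= 0.17708

Final: 0.17708


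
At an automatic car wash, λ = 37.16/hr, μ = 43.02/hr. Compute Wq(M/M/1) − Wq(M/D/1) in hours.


ρ = 37.16/43.02 = 0.8638
Wq(M/M/1) = ρ/(μ−λ) = 0.8638/5.86 = 0.14740 hr
Wq(M/D/1) = ρ/(2(μ−λ)) = 0.07370 hr
Savings = 0.14740 − 0.07370 = 0.07370 hr

Final: 0.07370 hr


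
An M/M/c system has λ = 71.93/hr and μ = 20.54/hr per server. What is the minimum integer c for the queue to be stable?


Stability requires cμ > λ ⇔ c > λ/μ.
λ/μ = 71.93/20.54 = 3.5019
Minimum integer c = ⌊3.5019⌋ + 1 = 4
Check: 4·20.54 = 82.16 > 71.93, while 3·20.54 = 61.62 ≤ 71.93

Final: 4 servers


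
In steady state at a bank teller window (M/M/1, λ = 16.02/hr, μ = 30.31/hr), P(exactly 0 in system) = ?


ρ = 16.02/30.31 = 0.5285
P_n = (1−ρ)·ρ^n = (1 − 0.5285)·0.5285^0 = 0.4715·1.000000 = 0.471462

Final: 0.471462


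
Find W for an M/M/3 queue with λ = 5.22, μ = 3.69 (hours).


a = 1.4146; ρ = 0.4715; P₀ = 0.232123
Lq = P₀·a^c·ρ/(c!(1−ρ)²) = 0.18493
Wq = Lq/λ = 0.18493/5.22 = 0.03543 hr
W = Wq + 1/μ = 0.03543 + 0.27100 = 0.30643 hr

Final: 0.30643 hr


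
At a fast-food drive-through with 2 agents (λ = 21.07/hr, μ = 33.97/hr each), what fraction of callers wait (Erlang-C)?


a = λ/μ = 0.6203; ρ = a/2 = 0.3101
P₀ = 0.526570 (from M/M/c formula)
C(c,a) = [a^c/(c!(1−ρ))]·P₀ = [0.38471/(2·0.6899)]·0.526570
= 0.27883·0.526570 = 0.146823

Final: 0.146823


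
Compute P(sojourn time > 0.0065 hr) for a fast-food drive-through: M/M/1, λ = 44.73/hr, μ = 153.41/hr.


W ~ Exponential(μ−λ) for M/M/1.
μ − λ = 153.41 − 44.73 = 108.6800
P(W > t) = e^{−(μ−λ)t} = e^{−0.7064} = 0.493407

Final: 0.493407


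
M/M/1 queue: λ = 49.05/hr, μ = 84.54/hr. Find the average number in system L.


ρ = λ/μ = 49.05/84.54 = 0.5802
L = ρ/(1−ρ) = 0.5802/(1 − 0.5802) = 0.5802/0.4198 = 1.3821

Final: 1.3821


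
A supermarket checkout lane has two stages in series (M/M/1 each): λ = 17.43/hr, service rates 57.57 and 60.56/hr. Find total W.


Each node sees arrival rate λ = 17.43/hr (tandem ⇒ throughput preserved).
W₁ = 1/(μ₁−λ) = 1/(57.57−17.43) = 0.02491 hr
W₂ = 1/(μ₂−λ) = 1/(60.56−17.43) = 0.02319 hr
W_total = W₁ + W₂ = 0.02491 + 0.02319 = 0.04810 hr

Final: 0.04810 hr


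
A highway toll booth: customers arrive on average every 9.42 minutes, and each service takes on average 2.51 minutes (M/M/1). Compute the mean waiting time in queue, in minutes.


λ = 60/9.42 = 6.3694 /hr
μ = 60/2.51 = 23.9044 /hr
ρ = λ/μ = 6.3694/23.9044 = 0.2665
Wq = ρ/(μ−λ) = 0.2665/(23.9044−6.3694) = 0.01520 hr
In minutes: 0.01520·60 = 0.9117 min

Final: 0.9117 min


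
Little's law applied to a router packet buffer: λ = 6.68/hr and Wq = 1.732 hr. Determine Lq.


Lq = λWq = 6.68·1.732 = 11.5698

Final: 11.5698


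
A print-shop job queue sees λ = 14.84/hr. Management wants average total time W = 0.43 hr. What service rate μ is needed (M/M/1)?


W = 1/(μ−λ) ⇒ μ − λ = 1/W = 1/0.43 = 2.3256
μ = λ + 1/W = 14.84 + 2.3256 = 17.1656 per hr

Final: 17.1656 /hr


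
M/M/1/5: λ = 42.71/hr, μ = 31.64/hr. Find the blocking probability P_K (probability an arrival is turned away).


ρ = λ/μ = 42.71/31.64 = 1.3499
P_K = (1−ρ)ρ^K/(1−ρ^(K+1)) = (-0.3499·4.481934)/(1 − 6.050045)
= -1.568110/-5.050045 = 0.310514

Final: 0.310514


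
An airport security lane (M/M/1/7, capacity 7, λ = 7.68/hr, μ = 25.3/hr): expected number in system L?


ρ = 7.68/25.3 = 0.3036
L = ρ[1 − (K+1)ρ^K + Kρ^(K+1)] / [(1−ρ)(1−ρ^(K+1))]
Numerator: 0.3036·(1 − 8·0.0002375 + 7·0.00007210) = 0.303134
Denominator: (0.6964)·(0.999928) = 0.696392
L = 0.303134/0.696392 = 0.4353

Final: 0.4353


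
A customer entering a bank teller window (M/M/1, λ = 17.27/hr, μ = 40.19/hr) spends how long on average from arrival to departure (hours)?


W = 1/(μ−λ) = 1/(40.19 − 17.27) = 1/22.92 = 0.04363 hr

Final: 0.04363 hr


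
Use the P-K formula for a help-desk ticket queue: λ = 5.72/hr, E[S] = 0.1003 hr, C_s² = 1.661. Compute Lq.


ρ = λ·E[S] = 5.72·0.1003 = 0.5737
Lq = ρ²(1+C_s²)/(2(1−ρ)) = 0.3292·(1+1.661)/(2·0.4263)
= 0.3292·2.6610/0.8526 = 1.02733

Final: 1.02733


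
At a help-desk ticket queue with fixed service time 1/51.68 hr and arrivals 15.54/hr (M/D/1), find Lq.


ρ = 15.54/51.68 = 0.3007
M/D/1: Lq = ρ²/(2(1−ρ)) = 0.09042/(2·0.6993) = 0.06465

Final: 0.06465


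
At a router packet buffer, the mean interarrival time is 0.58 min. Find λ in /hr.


λ = 1/(interarrival time) in consistent units.
1 hour = 60 min, so λ = 60/0.58 = 103.4483 per hour

Final: 103.4483 /hr


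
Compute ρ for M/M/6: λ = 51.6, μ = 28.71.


ρ = λ/(cμ) = 51.6/(6·28.71) = 51.6/172.26 = 0.2995

Final: 0.2995


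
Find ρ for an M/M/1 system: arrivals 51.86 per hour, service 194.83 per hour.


ρ = λ/μ = 51.86/194.83 = 0.2662

Final: 0.2662


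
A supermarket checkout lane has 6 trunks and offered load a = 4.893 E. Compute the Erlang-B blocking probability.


B(c,a) = (a^c/c!) / Σ_{k=0}^{c} a^k/k!
a^6/6! = 19.059820
Σ terms (k=0..6): 1.00000 + 4.89300 + 11.97072 + 19.52425 + 23.88304 + 23.37194 + 19.05982 = 103.702781
B = 19.059820/103.702781 = 0.183793

Final: 0.183793


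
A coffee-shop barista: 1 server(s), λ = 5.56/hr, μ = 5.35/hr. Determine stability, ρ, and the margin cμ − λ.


Total capacity cμ = 1·5.35 = 5.35/hr
ρ = λ/(cμ) = 5.56/5.35 = 1.0393
Stable ⇔ ρ < 1: NO
Spare capacity = cμ − λ = 5.35 − 5.56 = -0.21/hr

Final: ρ = 1.0393; unstable; margin = -0.21/hr


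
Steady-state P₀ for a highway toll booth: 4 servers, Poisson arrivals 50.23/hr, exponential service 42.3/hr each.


a = λ/μ = 50.23/42.3 = 1.1875; ρ = a/c = 0.2969
Σ_{k=0}^{3} a^k/k! (terms k=0..3) = 1.00000 + 1.18747 + 0.70504 + 0.27907 = 3.17159
Tail: a^4/(4!(1−ρ)) = 1.98834/(24·0.7031) = 0.11783
P₀ = 1/(3.17159 + 0.11783) = 1/3.28941 = 0.304006

Final: 0.304006


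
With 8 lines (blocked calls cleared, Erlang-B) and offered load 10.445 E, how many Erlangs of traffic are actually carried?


B(8,10.445) = 0.358672 (Erlang-B)
Carried load = a(1 − B) = 10.445·(1 − 0.358672) = 10.445·0.641328 = 6.6987 E

Final: 6.6987 Erlangs


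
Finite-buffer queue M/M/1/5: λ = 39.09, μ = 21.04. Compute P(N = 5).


ρ = λ/μ = 39.09/21.04 = 1.8579
P_K = (1−ρ)ρ^K/(1−ρ^(K+1)) = (-0.8579·22.136027)/(1 − 41.126297)
= -18.990270/-40.126297 = 0.473262

Final: 0.473262


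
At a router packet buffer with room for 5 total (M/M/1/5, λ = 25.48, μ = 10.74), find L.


ρ = 25.48/10.74 = 2.3724
L = ρ[1 − (K+1)ρ^K + Kρ^(K+1)] / [(1−ρ)(1−ρ^(K+1))]
Numerator: 2.3724·(1 − 6·75.158086 + 5·178.308010) = 1047.649193
Denominator: (-1.3724)·(-177.308010) = 243.344513
L = 1047.649193/243.344513 = 4.3052

Final: 4.3052


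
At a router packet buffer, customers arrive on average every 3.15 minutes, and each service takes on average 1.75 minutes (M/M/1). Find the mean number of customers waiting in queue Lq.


λ = 60/3.15 = 19.0476 /hr
μ = 60/1.75 = 34.2857 /hr
ρ = λ/μ = 19.0476/34.2857 = 0.5556
Lq = ρ²/(1−ρ) = 0.3086/0.4444 = 0.6944

Final: 0.6944


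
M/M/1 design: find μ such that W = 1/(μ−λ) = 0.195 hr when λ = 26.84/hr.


W = 1/(μ−λ) ⇒ μ − λ = 1/W = 1/0.195 = 5.1282
μ = λ + 1/W = 26.84 + 5.1282 = 31.9682 per hr

Final: 31.9682 /hr


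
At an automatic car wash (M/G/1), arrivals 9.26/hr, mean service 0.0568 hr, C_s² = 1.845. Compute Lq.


ρ = λ·E[S] = 9.26·0.0568 = 0.5260
Lq = ρ²(1+C_s²)/(2(1−ρ)) = 0.2766·(1+1.845)/(2·0.4740)
= 0.2766·2.8450/0.9481 = 0.83016

Final: 0.83016


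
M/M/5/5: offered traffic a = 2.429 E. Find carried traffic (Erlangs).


B(5,2.429) = 0.064510 (Erlang-B)
Carried load = a(1 − B) = 2.429·(1 − 0.064510) = 2.429·0.935490 = 2.2723 E

Final: 2.2723 Erlangs


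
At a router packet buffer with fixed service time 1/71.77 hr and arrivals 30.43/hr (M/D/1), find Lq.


ρ = 30.43/71.77 = 0.4240
M/D/1: Lq = ρ²/(2(1−ρ)) = 0.1798/(2·0.5760) = 0.15605

Final: 0.15605


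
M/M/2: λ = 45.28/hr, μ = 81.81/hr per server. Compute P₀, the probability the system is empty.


a = λ/μ = 45.28/81.81 = 0.5535; ρ = a/c = 0.2767
Σ_{k=0}^{1} a^k/k! (terms k=0..1) = 1.00000 + 0.55348 = 1.55348
Tail: a^2/(2!(1−ρ)) = 0.30634/(2·0.7233) = 0.21178
P₀ = 1/(1.55348 + 0.21178) = 1/1.76525 = 0.566491

Final: 0.566491


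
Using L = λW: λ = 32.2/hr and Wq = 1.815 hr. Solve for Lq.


Lq = λWq = 32.2·1.815 = 58.4430

Final: 58.4430


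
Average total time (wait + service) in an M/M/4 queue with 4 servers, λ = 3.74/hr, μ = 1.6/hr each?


a = 2.3375; ρ = 0.5844; P₀ = 0.089357
Lq = P₀·a^c·ρ/(c!(1−ρ)²) = 0.37602
Wq = Lq/λ = 0.37602/3.74 = 0.10054 hr
W = Wq + 1/μ = 0.10054 + 0.62500 = 0.72554 hr

Final: 0.72554 hr


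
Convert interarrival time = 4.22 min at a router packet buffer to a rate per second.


λ = 1/(interarrival time) in consistent units.
1 second = 0.0166667 min, so λ = 0.0166667/4.22 = 0.003949 per second

Final: 0.003949 /sec


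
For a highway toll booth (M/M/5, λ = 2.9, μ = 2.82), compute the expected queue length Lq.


a = λ/μ = 1.0284; ρ = a/5 = 0.2057
P₀ = 0.357518
Lq = P₀·a^c·ρ / (c!·(1−ρ)²) = 0.357518·1.15012·0.2057/(120·0.63095)
= 0.001117

Final: 0.001117


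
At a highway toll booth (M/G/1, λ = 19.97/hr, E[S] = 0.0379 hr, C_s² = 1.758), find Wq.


ρ = λ·E[S] = 19.97·0.0379 = 0.7569
E[S²] = E[S]²(1+C_s²) = 0.0379²·(1+1.758) = 0.003962
Wq = λ·E[S²]/(2(1−ρ)) = 19.97·0.003962/(2·0.2431) = 0.16269 hr

Final: 0.16269 hr


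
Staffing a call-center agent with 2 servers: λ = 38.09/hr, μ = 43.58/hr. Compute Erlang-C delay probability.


a = λ/μ = 0.8740; ρ = a/2 = 0.4370
P₀ = 0.391776 (from M/M/c formula)
C(c,a) = [a^c/(c!(1−ρ))]·P₀ = [0.76392/(2·0.5630)]·0.391776
= 0.67845·0.391776 = 0.265801

Final: 0.265801


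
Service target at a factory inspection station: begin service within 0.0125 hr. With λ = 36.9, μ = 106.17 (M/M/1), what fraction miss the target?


ρ = 36.9/106.17 = 0.3476
P(Wq > t) = ρ·e^{−(μ−λ)t} = 0.3476·e^{−0.8659}
= 0.3476·0.420683 = 0.146211

Final: 0.146211


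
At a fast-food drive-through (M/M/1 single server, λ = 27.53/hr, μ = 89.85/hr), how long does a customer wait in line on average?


ρ = 27.53/89.85 = 0.3064
Wq = ρ/(μ−λ) = 0.3064/(89.85 − 27.53) = 0.3064/62.32 = 0.004917 hr

Final: 0.004917 hr


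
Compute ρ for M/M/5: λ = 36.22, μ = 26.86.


ρ = λ/(cμ) = 36.22/(5·26.86) = 36.22/134.30 = 0.2697

Final: 0.2697


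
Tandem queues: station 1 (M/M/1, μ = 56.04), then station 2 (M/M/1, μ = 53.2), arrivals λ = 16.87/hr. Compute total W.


Each node sees arrival rate λ = 16.87/hr (tandem ⇒ throughput preserved).
W₁ = 1/(μ₁−λ) = 1/(56.04−16.87) = 0.02553 hr
W₂ = 1/(μ₂−λ) = 1/(53.2−16.87) = 0.02753 hr
W_total = W₁ + W₂ = 0.02553 + 0.02753 = 0.05306 hr

Final: 0.05306 hr


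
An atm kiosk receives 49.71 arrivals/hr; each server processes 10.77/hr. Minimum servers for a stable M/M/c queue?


Stability requires cμ > λ ⇔ c > λ/μ.
λ/μ = 49.71/10.77 = 4.6156
Minimum integer c = ⌊4.6156⌋ + 1 = 5
Check: 5·10.77 = 53.85 > 49.71, while 4·10.77 = 43.08 ≤ 49.71

Final: 5 servers


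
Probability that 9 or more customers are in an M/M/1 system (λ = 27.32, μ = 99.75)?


ρ = 27.32/99.75 = 0.2739
P(N ≥ n) = ρ^n = 0.2739^9 = 0.000008672

Final: 0.000008672


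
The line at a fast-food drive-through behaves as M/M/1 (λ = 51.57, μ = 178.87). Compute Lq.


ρ = 51.57/178.87 = 0.2883
Lq = ρ²/(1−ρ) = 0.08312/0.7117 = 0.1168

Final: 0.1168


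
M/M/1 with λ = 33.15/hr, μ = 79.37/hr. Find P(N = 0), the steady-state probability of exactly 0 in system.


ρ = 33.15/79.37 = 0.4177
P_n = (1−ρ)·ρ^n = (1 − 0.4177)·0.4177^0 = 0.5823·1.000000 = 0.582336

Final: 0.582336


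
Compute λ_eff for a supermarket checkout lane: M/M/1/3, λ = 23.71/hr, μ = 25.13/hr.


ρ = 0.9435; P_K = (1−ρ)ρ^3/(1−ρ^4) = 0.228629
λ_eff = λ(1 − P_K) = 23.71·(1 − 0.228629) = 23.71·0.771371 = 18.2892 /hr

Final: 18.2892 /hr


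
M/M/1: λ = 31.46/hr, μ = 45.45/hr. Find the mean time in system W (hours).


W = 1/(μ−λ) = 1/(45.45 − 31.46) = 1/13.99 = 0.07148 hr

Final: 0.07148 hr


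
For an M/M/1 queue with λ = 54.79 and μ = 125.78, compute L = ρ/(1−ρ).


ρ = λ/μ = 54.79/125.78 = 0.4356
L = ρ/(1−ρ) = 0.4356/(1 − 0.4356) = 0.4356/0.5644 = 0.7718

Final: 0.7718


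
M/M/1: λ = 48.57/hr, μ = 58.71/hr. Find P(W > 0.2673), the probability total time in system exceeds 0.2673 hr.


W ~ Exponential(μ−λ) for M/M/1.
μ − λ = 58.71 − 48.57 = 10.1400
P(W > t) = e^{−(μ−λ)t} = e^{−2.7104} = 0.066509

Final: 0.066509


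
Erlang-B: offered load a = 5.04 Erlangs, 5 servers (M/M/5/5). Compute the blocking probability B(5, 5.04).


B(c,a) = (a^c/c!) / Σ_{k=0}^{c} a^k/k!
a^5/5! = 27.100134
Σ terms (k=0..5): 1.00000 + 5.04000 + 12.70080 + 21.33734 + 26.88505 + 27.10013 = 94.063331
B = 27.100134/94.063331 = 0.288105

Final: 0.288105


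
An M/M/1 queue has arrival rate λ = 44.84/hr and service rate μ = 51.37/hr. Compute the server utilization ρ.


ρ = λ/μ = 44.84/51.37 = 0.8729

Final: 0.8729


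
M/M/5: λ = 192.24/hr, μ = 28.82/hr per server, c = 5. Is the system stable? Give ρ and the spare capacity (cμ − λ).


Total capacity cμ = 5·28.82 = 144.10/hr
ρ = λ/(cμ) = 192.24/144.10 = 1.3341
Stable ⇔ ρ < 1: NO
Spare capacity = cμ − λ = 144.10 − 192.24 = -48.14/hr

Final: ρ = 1.3341; unstable; margin = -48.14/hr


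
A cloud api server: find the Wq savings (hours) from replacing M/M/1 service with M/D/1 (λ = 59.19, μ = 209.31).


ρ = 59.19/209.31 = 0.2828
Wq(M/M/1) = ρ/(μ−λ) = 0.2828/150.12 = 0.001884 hr
Wq(M/D/1) = ρ/(2(μ−λ)) = 0.0009419 hr
Savings = 0.001884 − 0.0009419 = 0.0009419 hr

Final: 0.0009419 hr


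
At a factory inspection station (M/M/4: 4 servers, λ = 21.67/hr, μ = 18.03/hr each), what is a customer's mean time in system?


a = 1.2019; ρ = 0.3005; P₀ = 0.299599
Lq = P₀·a^c·ρ/(c!(1−ρ)²) = 0.01599
Wq = Lq/λ = 0.01599/21.67 = 0.0007381 hr
W = Wq + 1/μ = 0.0007381 + 0.05546 = 0.05620 hr

Final: 0.05620 hr


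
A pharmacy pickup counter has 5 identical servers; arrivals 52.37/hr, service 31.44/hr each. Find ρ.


ρ = λ/(cμ) = 52.37/(5·31.44) = 52.37/157.20 = 0.3331

Final: 0.3331


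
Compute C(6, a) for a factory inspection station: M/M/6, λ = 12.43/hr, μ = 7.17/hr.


a = λ/μ = 1.7336; ρ = a/6 = 0.2889
P₀ = 0.176536 (from M/M/c formula)
C(c,a) = [a^c/(c!(1−ρ))]·P₀ = [27.14637/(720·0.7111)]·0.176536
= 0.05302·0.176536 = 0.009361

Final: 0.009361


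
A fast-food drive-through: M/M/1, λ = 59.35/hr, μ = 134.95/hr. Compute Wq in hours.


ρ = 59.35/134.95 = 0.4398
Wq = ρ/(μ−λ) = 0.4398/(134.95 − 59.35) = 0.4398/75.60 = 0.005817 hr

Final: 0.005817 hr


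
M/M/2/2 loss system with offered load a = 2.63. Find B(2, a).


B(c,a) = (a^c/c!) / Σ_{k=0}^{c} a^k/k!
a^2/2! = 3.458450
Σ terms (k=0..2): 1.00000 + 2.63000 + 3.45845 = 7.088450
B = 3.458450/7.088450 = 0.487899

Final: 0.487899


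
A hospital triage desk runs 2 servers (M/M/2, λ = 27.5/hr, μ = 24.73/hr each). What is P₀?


a = λ/μ = 27.5/24.73 = 1.1120; ρ = a/c = 0.5560
Σ_{k=0}^{1} a^k/k! (terms k=0..1) = 1.00000 + 1.11201 = 2.11201
Tail: a^2/(2!(1−ρ)) = 1.23657/(2·0.4440) = 1.39254
P₀ = 1/(2.11201 + 1.39254) = 1/3.50455 = 0.285343

Final: 0.285343


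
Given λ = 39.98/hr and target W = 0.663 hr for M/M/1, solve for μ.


W = 1/(μ−λ) ⇒ μ − λ = 1/W = 1/0.663 = 1.5083
μ = λ + 1/W = 39.98 + 1.5083 = 41.4883 per hr

Final: 41.4883 /hr


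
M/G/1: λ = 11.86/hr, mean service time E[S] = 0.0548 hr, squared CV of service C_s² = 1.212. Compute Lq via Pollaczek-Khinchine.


ρ = λ·E[S] = 11.86·0.0548 = 0.6499
Lq = ρ²(1+C_s²)/(2(1−ρ)) = 0.4224·(1+1.212)/(2·0.3501)
= 0.4224·2.2120/0.7001 = 1.33453

Final: 1.33453


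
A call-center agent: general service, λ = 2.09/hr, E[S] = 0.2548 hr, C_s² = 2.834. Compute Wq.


ρ = λ·E[S] = 2.09·0.2548 = 0.5325
E[S²] = E[S]²(1+C_s²) = 0.2548²·(1+2.834) = 0.248915
Wq = λ·E[S²]/(2(1−ρ)) = 2.09·0.248915/(2·0.4675) = 0.55644 hr

Final: 0.55644 hr


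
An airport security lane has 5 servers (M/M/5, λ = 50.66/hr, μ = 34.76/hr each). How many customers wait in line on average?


a = λ/μ = 1.4574; ρ = a/5 = 0.2915
P₀ = 0.232518
Lq = P₀·a^c·ρ / (c!·(1−ρ)²) = 0.232518·6.57547·0.2915/(120·0.50199)
= 0.007398

Final: 0.007398


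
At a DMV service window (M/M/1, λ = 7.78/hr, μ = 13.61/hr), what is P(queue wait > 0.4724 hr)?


ρ = 7.78/13.61 = 0.5716
P(Wq > t) = ρ·e^{−(μ−λ)t} = 0.5716·e^{−2.7541}
= 0.5716·0.063667 = 0.036394

Final: 0.036394


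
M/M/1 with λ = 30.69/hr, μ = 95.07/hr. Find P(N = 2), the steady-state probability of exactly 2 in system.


ρ = 30.69/95.07 = 0.3228
P_n = (1−ρ)·ρ^n = (1 − 0.3228)·0.3228^2 = 0.6772·0.104209 = 0.070569

Final: 0.070569


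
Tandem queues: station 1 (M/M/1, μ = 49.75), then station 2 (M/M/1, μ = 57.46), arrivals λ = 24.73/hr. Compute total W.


Each node sees arrival rate λ = 24.73/hr (tandem ⇒ throughput preserved).
W₁ = 1/(μ₁−λ) = 1/(49.75−24.73) = 0.03997 hr
W₂ = 1/(μ₂−λ) = 1/(57.46−24.73) = 0.03055 hr
W_total = W₁ + W₂ = 0.03997 + 0.03055 = 0.07052 hr

Final: 0.07052 hr


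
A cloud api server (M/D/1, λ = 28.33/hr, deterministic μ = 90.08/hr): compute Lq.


ρ = 28.33/90.08 = 0.3145
M/D/1: Lq = ρ²/(2(1−ρ)) = 0.09891/(2·0.6855) = 0.07214

Final: 0.07214


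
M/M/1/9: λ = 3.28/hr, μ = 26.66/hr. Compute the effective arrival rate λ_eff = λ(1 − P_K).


ρ = 0.1230; P_K = (1−ρ)ρ^9/(1−ρ^10) = 0.000000005664
λ_eff = λ(1 − P_K) = 3.28·(1 − 0.000000005664) = 3.28·1.000000 = 3.2800 /hr

Final: 3.2800 /hr


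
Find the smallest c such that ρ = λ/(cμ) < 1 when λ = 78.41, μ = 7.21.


Stability requires cμ > λ ⇔ c > λ/μ.
λ/μ = 78.41/7.21 = 10.8752
Minimum integer c = ⌊10.8752⌋ + 1 = 11
Check: 11·7.21 = 79.31 > 78.41, while 10·7.21 = 72.10 ≤ 78.41

Final: 11 servers


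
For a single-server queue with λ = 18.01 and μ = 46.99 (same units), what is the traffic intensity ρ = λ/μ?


ρ = λ/μ = 18.01/46.99 = 0.3833

Final: 0.3833


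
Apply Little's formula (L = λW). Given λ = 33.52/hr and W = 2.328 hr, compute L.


L = λW = 33.52·2.328 = 78.0346

Final: 78.0346


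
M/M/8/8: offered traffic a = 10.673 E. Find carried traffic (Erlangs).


B(8,10.673) = 0.368739 (Erlang-B)
Carried load = a(1 − B) = 10.673·(1 − 0.368739) = 10.673·0.631261 = 6.7374 E

Final: 6.7374 Erlangs


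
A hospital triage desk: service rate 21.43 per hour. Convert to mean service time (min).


Mean service time = 1/μ = 1/21.43 hour = 0.04666 hour
In minutes: 0.04666 × 60 = 2.7998 min

Final: 2.7998 min


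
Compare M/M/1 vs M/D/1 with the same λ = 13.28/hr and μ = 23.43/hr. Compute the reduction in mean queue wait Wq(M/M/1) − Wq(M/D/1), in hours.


ρ = 13.28/23.43 = 0.5668
Wq(M/M/1) = ρ/(μ−λ) = 0.5668/10.15 = 0.05584 hr
Wq(M/D/1) = ρ/(2(μ−λ)) = 0.02792 hr
Savings = 0.05584 − 0.02792 = 0.02792 hr

Final: 0.02792 hr


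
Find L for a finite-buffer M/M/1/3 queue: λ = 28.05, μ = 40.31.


ρ = 28.05/40.31 = 0.6959
L = ρ[1 − (K+1)ρ^K + Kρ^(K+1)] / [(1−ρ)(1−ρ^(K+1))]
Numerator: 0.6959·(1 − 4·0.336946 + 3·0.234466) = 0.247457
Denominator: (0.3041)·(0.765534) = 0.232832
L = 0.247457/0.232832 = 1.0628

Final: 1.0628


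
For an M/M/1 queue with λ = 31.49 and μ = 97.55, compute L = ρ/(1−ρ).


ρ = λ/μ = 31.49/97.55 = 0.3228
L = ρ/(1−ρ) = 0.3228/(1 − 0.3228) = 0.3228/0.6772 = 0.4767

Final: 0.4767


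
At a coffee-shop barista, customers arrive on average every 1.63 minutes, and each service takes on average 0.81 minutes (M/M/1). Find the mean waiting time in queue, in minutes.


λ = 60/1.63 = 36.8098 /hr
μ = 60/0.81 = 74.0741 /hr
ρ = λ/μ = 36.8098/74.0741 = 0.4969
Wq = ρ/(μ−λ) = 0.4969/(74.0741−36.8098) = 0.01334 hr
In minutes: 0.01334·60 = 0.8001 min

Final: 0.8001 min


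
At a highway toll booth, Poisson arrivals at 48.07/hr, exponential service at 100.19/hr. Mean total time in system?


W = 1/(μ−λ) = 1/(100.19 − 48.07) = 1/52.12 = 0.01919 hr

Final: 0.01919 hr


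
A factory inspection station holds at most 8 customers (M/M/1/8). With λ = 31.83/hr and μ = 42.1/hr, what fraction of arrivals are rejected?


ρ = λ/μ = 31.83/42.1 = 0.7561
P_K = (1−ρ)ρ^K/(1−ρ^(K+1)) = (0.2439·0.106767)/(1 − 0.080722)
= 0.026045/0.919278 = 0.028332

Final: 0.028332


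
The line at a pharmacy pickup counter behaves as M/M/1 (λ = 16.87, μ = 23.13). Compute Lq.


ρ = 16.87/23.13 = 0.7294
Lq = ρ²/(1−ρ) = 0.5320/0.2706 = 1.9655

Final: 1.9655


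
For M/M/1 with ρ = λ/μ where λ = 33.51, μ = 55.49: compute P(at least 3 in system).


ρ = 33.51/55.49 = 0.6039
P(N ≥ n) = ρ^n = 0.6039^3 = 0.220231

Final: 0.220231


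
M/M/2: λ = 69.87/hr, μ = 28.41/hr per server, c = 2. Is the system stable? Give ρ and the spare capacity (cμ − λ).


Total capacity cμ = 2·28.41 = 56.82/hr
ρ = λ/(cμ) = 69.87/56.82 = 1.2297
Stable ⇔ ρ < 1: NO
Spare capacity = cμ − λ = 56.82 − 69.87 = -13.05/hr

Final: ρ = 1.2297; unstable; margin = -13.05/hr


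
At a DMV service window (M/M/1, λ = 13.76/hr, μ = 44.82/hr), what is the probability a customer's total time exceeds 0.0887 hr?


W ~ Exponential(μ−λ) for M/M/1.
μ − λ = 44.82 − 13.76 = 31.0600
P(W > t) = e^{−(μ−λ)t} = e^{−2.7550} = 0.063608

Final: 0.063608


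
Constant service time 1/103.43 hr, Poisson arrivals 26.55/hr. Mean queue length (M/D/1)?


ρ = 26.55/103.43 = 0.2567
M/D/1: Lq = ρ²/(2(1−ρ)) = 0.06589/(2·0.7433) = 0.04432

Final: 0.04432


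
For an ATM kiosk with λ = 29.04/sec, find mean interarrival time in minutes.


Mean interarrival time = 1/λ = 1/29.04 second = 0.03444 second
In minutes: 0.03444 × 0.0166667 = 0.0005739 min

Final: 0.0005739 min


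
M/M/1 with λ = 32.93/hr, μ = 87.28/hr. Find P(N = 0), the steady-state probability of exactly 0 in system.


ρ = 32.93/87.28 = 0.3773
P_n = (1−ρ)·ρ^n = (1 − 0.3773)·0.3773^0 = 0.6227·1.000000 = 0.622709

Final: 0.622709


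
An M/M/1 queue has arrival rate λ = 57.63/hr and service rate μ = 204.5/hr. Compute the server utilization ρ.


ρ = λ/μ = 57.63/204.5 = 0.2818

Final: 0.2818


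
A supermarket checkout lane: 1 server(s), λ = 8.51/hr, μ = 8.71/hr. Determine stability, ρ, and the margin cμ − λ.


Total capacity cμ = 1·8.71 = 8.71/hr
ρ = λ/(cμ) = 8.51/8.71 = 0.9770
Stable ⇔ ρ < 1: YES
Spare capacity = cμ − λ = 8.71 − 8.51 = 0.20/hr

Final: ρ = 0.9770; stable; margin = 0.20/hr
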